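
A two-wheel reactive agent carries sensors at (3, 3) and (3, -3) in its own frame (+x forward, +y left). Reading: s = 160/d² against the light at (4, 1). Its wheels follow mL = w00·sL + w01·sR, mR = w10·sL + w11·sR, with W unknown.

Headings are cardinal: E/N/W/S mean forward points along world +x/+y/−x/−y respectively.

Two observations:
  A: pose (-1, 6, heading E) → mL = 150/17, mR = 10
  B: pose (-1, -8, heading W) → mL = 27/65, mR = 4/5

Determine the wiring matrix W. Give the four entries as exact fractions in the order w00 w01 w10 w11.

obs A: pose=(-1,6,E) → sL=40/17, sR=20, mL=150/17, mR=10
obs B: pose=(-1,-8,W) → sL=10/13, sR=8/5, mL=27/65, mR=4/5
sensor matrix S = [[40/17, 20], [10/13, 8/5]]; det S = -2568/221
solve [mL_A; mL_B] = S·[w00; w01] and [mR_A; mR_B] = S·[w10; w11]:
  w00 = -1/2, w01 = 1/2, w10 = 0, w11 = 1/2

-1/2 1/2 0 1/2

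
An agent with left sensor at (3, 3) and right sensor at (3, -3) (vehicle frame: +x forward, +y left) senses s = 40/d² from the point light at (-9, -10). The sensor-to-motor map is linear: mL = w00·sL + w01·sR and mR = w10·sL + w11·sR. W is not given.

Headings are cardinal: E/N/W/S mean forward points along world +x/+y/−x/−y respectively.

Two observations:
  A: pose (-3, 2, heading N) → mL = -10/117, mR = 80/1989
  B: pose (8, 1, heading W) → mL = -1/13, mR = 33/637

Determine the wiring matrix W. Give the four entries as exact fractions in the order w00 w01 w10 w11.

-1/2 0 1 -1

obs A: pose=(-3,2,N) → sL=20/117, sR=20/153, mL=-10/117, mR=80/1989
obs B: pose=(8,1,W) → sL=2/13, sR=5/49, mL=-1/13, mR=33/637
sensor matrix S = [[20/117, 20/153], [2/13, 5/49]]; det S = -20/7497
solve [mL_A; mL_B] = S·[w00; w01] and [mR_A; mR_B] = S·[w10; w11]:
  w00 = -1/2, w01 = 0, w10 = 1, w11 = -1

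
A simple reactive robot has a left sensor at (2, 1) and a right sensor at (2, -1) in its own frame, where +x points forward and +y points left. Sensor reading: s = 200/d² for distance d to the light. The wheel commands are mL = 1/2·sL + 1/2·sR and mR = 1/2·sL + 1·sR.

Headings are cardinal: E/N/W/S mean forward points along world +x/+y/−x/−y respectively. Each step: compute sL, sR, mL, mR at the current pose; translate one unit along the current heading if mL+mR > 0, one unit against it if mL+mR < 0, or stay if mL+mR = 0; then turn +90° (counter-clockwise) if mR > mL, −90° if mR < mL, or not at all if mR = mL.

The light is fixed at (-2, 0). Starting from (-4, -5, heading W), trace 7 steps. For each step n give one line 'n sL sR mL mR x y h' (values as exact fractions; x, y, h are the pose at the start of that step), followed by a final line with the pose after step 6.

n=0: pose=(-4,-5,W); sL=50/13, sR=25/4; mL=525/104, mR=425/52; mL+mR=1375/104 → advance +1; mR−mL=25/8 → turn +1·90°
n=1: pose=(-5,-5,S); sL=200/53, sR=40/13; mL=2360/689, mR=3420/689; mL+mR=5780/689 → advance +1; mR−mL=20/13 → turn +1·90°
n=2: pose=(-5,-6,E); sL=100/13, sR=4; mL=76/13, mR=102/13; mL+mR=178/13 → advance +1; mR−mL=2 → turn +1·90°
n=3: pose=(-4,-6,N); sL=8, sR=200/17; mL=168/17, mR=268/17; mL+mR=436/17 → advance +1; mR−mL=100/17 → turn +1·90°
n=4: pose=(-4,-5,W); sL=50/13, sR=25/4; mL=525/104, mR=425/52; mL+mR=1375/104 → advance +1; mR−mL=25/8 → turn +1·90°
n=5: pose=(-5,-5,S); sL=200/53, sR=40/13; mL=2360/689, mR=3420/689; mL+mR=5780/689 → advance +1; mR−mL=20/13 → turn +1·90°
n=6: pose=(-5,-6,E); sL=100/13, sR=4; mL=76/13, mR=102/13; mL+mR=178/13 → advance +1; mR−mL=2 → turn +1·90°

0 50/13 25/4 525/104 425/52 -4 -5 W
1 200/53 40/13 2360/689 3420/689 -5 -5 S
2 100/13 4 76/13 102/13 -5 -6 E
3 8 200/17 168/17 268/17 -4 -6 N
4 50/13 25/4 525/104 425/52 -4 -5 W
5 200/53 40/13 2360/689 3420/689 -5 -5 S
6 100/13 4 76/13 102/13 -5 -6 E
final -4 -6 N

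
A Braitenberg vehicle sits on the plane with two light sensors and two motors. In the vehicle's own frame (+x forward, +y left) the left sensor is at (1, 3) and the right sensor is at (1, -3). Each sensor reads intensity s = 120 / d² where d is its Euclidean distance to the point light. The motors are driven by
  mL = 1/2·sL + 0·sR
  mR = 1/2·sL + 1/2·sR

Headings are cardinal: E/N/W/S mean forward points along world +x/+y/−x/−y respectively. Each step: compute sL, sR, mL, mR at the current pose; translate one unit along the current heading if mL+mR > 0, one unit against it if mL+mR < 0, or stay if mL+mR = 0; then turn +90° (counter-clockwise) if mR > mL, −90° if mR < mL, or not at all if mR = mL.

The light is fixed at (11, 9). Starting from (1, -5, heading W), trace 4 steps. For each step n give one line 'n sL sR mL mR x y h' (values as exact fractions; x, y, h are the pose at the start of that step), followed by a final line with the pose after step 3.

0 12/41 60/121 6/41 1956/4961 1 -5 W
1 120/289 120/421 60/289 42600/121669 0 -5 S
2 30/61 15/53 15/61 2505/6466 0 -6 E
3 24/73 24/49 12/73 1464/3577 1 -6 N
final 1 -5 W

n=0: pose=(1,-5,W); sL=12/41, sR=60/121; mL=6/41, mR=1956/4961; mL+mR=2682/4961 → advance +1; mR−mL=30/121 → turn +1·90°
n=1: pose=(0,-5,S); sL=120/289, sR=120/421; mL=60/289, mR=42600/121669; mL+mR=67860/121669 → advance +1; mR−mL=60/421 → turn +1·90°
n=2: pose=(0,-6,E); sL=30/61, sR=15/53; mL=15/61, mR=2505/6466; mL+mR=4095/6466 → advance +1; mR−mL=15/106 → turn +1·90°
n=3: pose=(1,-6,N); sL=24/73, sR=24/49; mL=12/73, mR=1464/3577; mL+mR=2052/3577 → advance +1; mR−mL=12/49 → turn +1·90°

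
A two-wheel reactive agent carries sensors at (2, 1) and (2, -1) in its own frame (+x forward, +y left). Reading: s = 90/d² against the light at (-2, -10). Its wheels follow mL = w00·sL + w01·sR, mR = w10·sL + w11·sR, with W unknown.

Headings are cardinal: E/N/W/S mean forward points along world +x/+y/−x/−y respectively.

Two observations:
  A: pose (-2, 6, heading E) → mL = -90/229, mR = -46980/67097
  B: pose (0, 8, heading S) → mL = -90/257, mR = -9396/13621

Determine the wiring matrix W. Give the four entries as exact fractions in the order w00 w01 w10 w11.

obs A: pose=(-2,6,E) → sL=90/293, sR=90/229, mL=-90/229, mR=-46980/67097
obs B: pose=(0,8,S) → sL=18/53, sR=90/257, mL=-90/257, mR=-9396/13621
sensor matrix S = [[90/293, 90/229], [18/53, 90/257]]; det S = -23677920/913928237
solve [mL_A; mL_B] = S·[w00; w01] and [mR_A; mR_B] = S·[w10; w11]:
  w00 = 0, w01 = -1, w10 = -1, w11 = -1

0 -1 -1 -1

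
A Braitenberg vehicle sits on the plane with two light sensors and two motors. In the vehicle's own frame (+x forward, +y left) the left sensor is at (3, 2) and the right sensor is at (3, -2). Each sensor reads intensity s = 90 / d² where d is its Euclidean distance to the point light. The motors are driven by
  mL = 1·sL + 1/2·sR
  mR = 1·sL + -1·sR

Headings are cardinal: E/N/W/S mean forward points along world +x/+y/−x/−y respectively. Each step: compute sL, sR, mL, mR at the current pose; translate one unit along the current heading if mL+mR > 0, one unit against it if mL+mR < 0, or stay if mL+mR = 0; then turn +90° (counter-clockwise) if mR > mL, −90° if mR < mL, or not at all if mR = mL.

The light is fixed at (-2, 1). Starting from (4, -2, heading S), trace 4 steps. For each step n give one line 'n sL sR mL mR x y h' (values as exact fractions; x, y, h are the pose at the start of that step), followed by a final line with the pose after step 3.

n=0: pose=(4,-2,S); sL=9/10, sR=45/26; mL=459/260, mR=-54/65; mL+mR=243/260 → advance +1; mR−mL=-135/52 → turn -1·90°
n=1: pose=(4,-3,W); sL=2, sR=90/13; mL=71/13, mR=-64/13; mL+mR=7/13 → advance +1; mR−mL=-135/13 → turn -1·90°
n=2: pose=(3,-3,N); sL=9, sR=9/5; mL=99/10, mR=36/5; mL+mR=171/10 → advance +1; mR−mL=-27/10 → turn -1·90°
n=3: pose=(3,-2,E); sL=18/13, sR=90/89; mL=2187/1157, mR=432/1157; mL+mR=2619/1157 → advance +1; mR−mL=-135/89 → turn -1·90°

0 9/10 45/26 459/260 -54/65 4 -2 S
1 2 90/13 71/13 -64/13 4 -3 W
2 9 9/5 99/10 36/5 3 -3 N
3 18/13 90/89 2187/1157 432/1157 3 -2 E
final 4 -2 S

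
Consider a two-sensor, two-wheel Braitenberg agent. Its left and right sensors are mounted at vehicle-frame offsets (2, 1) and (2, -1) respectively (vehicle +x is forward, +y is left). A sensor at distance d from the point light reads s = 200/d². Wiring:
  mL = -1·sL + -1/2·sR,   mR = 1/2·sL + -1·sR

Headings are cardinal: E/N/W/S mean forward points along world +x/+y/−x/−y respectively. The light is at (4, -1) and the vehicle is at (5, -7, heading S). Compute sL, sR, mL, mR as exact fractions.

50/17 25/8 -1225/272 -225/136

left sensor world pos  = (6, -9); dL² = 68
right sensor world pos = (4, -9); dR² = 64
sL = 200/68 = 50/17
sR = 200/64 = 25/8
mL = -1·sL + -1/2·sR = -1225/272
mR = 1/2·sL + -1·sR = -225/136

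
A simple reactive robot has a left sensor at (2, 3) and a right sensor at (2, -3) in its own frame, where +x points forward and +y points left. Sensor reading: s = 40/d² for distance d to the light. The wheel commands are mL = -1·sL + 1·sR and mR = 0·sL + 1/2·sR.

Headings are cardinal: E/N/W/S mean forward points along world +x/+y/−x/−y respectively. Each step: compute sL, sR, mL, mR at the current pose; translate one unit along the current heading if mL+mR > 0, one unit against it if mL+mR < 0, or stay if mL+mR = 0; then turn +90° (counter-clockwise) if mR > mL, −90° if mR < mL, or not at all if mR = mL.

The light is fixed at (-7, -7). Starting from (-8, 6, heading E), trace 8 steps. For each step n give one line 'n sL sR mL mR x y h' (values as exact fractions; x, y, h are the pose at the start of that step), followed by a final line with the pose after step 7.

0 40/257 40/101 6240/25957 20/101 -8 6 E
1 4/13 4/13 0 2/13 -7 6 S
2 40/229 8/17 1152/3893 4/17 -7 5 E
3 10/29 5/13 15/377 5/26 -6 5 S
4 8/41 40/73 1056/2993 20/73 -6 4 E
5 20/53 20/41 240/2173 10/41 -5 4 S
6 8/37 8/13 192/481 4/13 -5 3 E
7 2/5 5/8 9/40 5/16 -4 3 S
final -4 2 E

n=0: pose=(-8,6,E); sL=40/257, sR=40/101; mL=6240/25957, mR=20/101; mL+mR=11380/25957 → advance +1; mR−mL=-1100/25957 → turn -1·90°
n=1: pose=(-7,6,S); sL=4/13, sR=4/13; mL=0, mR=2/13; mL+mR=2/13 → advance +1; mR−mL=2/13 → turn +1·90°
n=2: pose=(-7,5,E); sL=40/229, sR=8/17; mL=1152/3893, mR=4/17; mL+mR=2068/3893 → advance +1; mR−mL=-236/3893 → turn -1·90°
n=3: pose=(-6,5,S); sL=10/29, sR=5/13; mL=15/377, mR=5/26; mL+mR=175/754 → advance +1; mR−mL=115/754 → turn +1·90°
n=4: pose=(-6,4,E); sL=8/41, sR=40/73; mL=1056/2993, mR=20/73; mL+mR=1876/2993 → advance +1; mR−mL=-236/2993 → turn -1·90°
n=5: pose=(-5,4,S); sL=20/53, sR=20/41; mL=240/2173, mR=10/41; mL+mR=770/2173 → advance +1; mR−mL=290/2173 → turn +1·90°
n=6: pose=(-5,3,E); sL=8/37, sR=8/13; mL=192/481, mR=4/13; mL+mR=340/481 → advance +1; mR−mL=-44/481 → turn -1·90°
n=7: pose=(-4,3,S); sL=2/5, sR=5/8; mL=9/40, mR=5/16; mL+mR=43/80 → advance +1; mR−mL=7/80 → turn +1·90°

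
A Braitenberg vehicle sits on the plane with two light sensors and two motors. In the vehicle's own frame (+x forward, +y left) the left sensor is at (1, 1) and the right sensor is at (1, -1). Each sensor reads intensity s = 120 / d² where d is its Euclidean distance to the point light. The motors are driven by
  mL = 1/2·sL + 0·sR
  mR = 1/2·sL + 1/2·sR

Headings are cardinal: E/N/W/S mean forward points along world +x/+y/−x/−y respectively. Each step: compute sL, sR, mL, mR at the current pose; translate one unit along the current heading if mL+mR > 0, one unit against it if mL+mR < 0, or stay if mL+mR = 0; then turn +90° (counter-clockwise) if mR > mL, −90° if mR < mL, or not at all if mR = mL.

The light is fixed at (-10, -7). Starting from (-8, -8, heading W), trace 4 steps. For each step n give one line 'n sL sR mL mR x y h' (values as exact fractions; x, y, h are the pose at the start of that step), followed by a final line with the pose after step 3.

n=0: pose=(-8,-8,W); sL=24, sR=120; mL=12, mR=72; mL+mR=84 → advance +1; mR−mL=60 → turn +1·90°
n=1: pose=(-9,-8,S); sL=15, sR=30; mL=15/2, mR=45/2; mL+mR=30 → advance +1; mR−mL=15 → turn +1·90°
n=2: pose=(-9,-9,E); sL=24, sR=120/13; mL=12, mR=216/13; mL+mR=372/13 → advance +1; mR−mL=60/13 → turn +1·90°
n=3: pose=(-8,-9,N); sL=60, sR=12; mL=30, mR=36; mL+mR=66 → advance +1; mR−mL=6 → turn +1·90°

0 24 120 12 72 -8 -8 W
1 15 30 15/2 45/2 -9 -8 S
2 24 120/13 12 216/13 -9 -9 E
3 60 12 30 36 -8 -9 N
final -8 -8 W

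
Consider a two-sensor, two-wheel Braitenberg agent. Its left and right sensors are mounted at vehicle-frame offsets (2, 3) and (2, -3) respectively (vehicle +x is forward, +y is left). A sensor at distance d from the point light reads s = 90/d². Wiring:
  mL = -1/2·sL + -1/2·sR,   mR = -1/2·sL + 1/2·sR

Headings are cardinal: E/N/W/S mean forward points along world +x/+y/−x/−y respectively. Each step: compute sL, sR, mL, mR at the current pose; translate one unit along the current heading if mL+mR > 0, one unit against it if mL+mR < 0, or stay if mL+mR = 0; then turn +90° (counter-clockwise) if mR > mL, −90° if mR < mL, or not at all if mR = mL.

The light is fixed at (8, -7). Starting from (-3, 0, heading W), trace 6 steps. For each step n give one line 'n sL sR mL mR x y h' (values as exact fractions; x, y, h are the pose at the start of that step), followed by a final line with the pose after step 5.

n=0: pose=(-3,0,W); sL=18/37, sR=90/269; mL=-4086/9953, mR=-756/9953; mL+mR=-18/37 → advance -1; mR−mL=90/269 → turn +1·90°
n=1: pose=(-2,0,S); sL=45/37, sR=45/97; mL=-3015/3589, mR=-1350/3589; mL+mR=-45/37 → advance -1; mR−mL=45/97 → turn +1·90°
n=2: pose=(-2,1,E); sL=18/37, sR=90/89; mL=-2466/3293, mR=864/3293; mL+mR=-18/37 → advance -1; mR−mL=90/89 → turn +1·90°
n=3: pose=(-3,1,N); sL=45/148, sR=45/82; mL=-5175/12136, mR=1485/12136; mL+mR=-45/148 → advance -1; mR−mL=45/82 → turn +1·90°
n=4: pose=(-3,0,W); sL=18/37, sR=90/269; mL=-4086/9953, mR=-756/9953; mL+mR=-18/37 → advance -1; mR−mL=90/269 → turn +1·90°
n=5: pose=(-2,0,S); sL=45/37, sR=45/97; mL=-3015/3589, mR=-1350/3589; mL+mR=-45/37 → advance -1; mR−mL=45/97 → turn +1·90°

0 18/37 90/269 -4086/9953 -756/9953 -3 0 W
1 45/37 45/97 -3015/3589 -1350/3589 -2 0 S
2 18/37 90/89 -2466/3293 864/3293 -2 1 E
3 45/148 45/82 -5175/12136 1485/12136 -3 1 N
4 18/37 90/269 -4086/9953 -756/9953 -3 0 W
5 45/37 45/97 -3015/3589 -1350/3589 -2 0 S
final -2 1 E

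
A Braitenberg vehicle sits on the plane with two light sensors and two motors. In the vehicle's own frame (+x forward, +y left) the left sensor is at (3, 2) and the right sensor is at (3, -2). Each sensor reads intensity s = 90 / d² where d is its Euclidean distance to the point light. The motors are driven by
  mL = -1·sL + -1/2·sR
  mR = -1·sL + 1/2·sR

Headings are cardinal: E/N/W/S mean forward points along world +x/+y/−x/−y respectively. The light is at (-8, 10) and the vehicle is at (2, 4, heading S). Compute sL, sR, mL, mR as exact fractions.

2/5 18/29 -103/145 -13/145

left sensor world pos  = (4, 1); dL² = 225
right sensor world pos = (0, 1); dR² = 145
sL = 90/225 = 2/5
sR = 90/145 = 18/29
mL = -1·sL + -1/2·sR = -103/145
mR = -1·sL + 1/2·sR = -13/145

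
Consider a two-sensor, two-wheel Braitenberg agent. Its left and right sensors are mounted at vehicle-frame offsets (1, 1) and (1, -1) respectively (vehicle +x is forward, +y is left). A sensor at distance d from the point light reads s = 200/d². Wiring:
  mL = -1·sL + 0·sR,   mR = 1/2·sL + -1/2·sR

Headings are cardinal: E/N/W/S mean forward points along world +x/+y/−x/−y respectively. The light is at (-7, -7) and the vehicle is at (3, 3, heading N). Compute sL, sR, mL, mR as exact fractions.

100/101 100/121 -100/101 1000/12221

left sensor world pos  = (2, 4); dL² = 202
right sensor world pos = (4, 4); dR² = 242
sL = 200/202 = 100/101
sR = 200/242 = 100/121
mL = -1·sL + 0·sR = -100/101
mR = 1/2·sL + -1/2·sR = 1000/12221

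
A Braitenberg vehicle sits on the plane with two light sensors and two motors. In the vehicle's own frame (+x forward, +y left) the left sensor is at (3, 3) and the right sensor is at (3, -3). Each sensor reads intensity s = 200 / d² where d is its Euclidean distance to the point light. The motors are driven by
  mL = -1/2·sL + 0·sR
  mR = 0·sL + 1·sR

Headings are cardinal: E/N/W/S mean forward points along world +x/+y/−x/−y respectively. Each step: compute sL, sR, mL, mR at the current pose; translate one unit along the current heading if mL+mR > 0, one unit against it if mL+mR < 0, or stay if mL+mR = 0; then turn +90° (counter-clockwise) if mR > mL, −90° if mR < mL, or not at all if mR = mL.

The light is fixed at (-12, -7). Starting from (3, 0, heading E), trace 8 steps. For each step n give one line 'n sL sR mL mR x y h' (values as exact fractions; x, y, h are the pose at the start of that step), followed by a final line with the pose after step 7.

n=0: pose=(3,0,E); sL=25/53, sR=10/17; mL=-25/106, mR=10/17; mL+mR=635/1802 → advance +1; mR−mL=1485/1802 → turn +1·90°
n=1: pose=(4,0,N); sL=200/269, sR=200/461; mL=-100/269, mR=200/461; mL+mR=7700/124009 → advance +1; mR−mL=99900/124009 → turn +1·90°
n=2: pose=(4,1,W); sL=100/97, sR=20/29; mL=-50/97, mR=20/29; mL+mR=490/2813 → advance +1; mR−mL=3390/2813 → turn +1·90°
n=3: pose=(3,1,S); sL=200/349, sR=200/169; mL=-100/349, mR=200/169; mL+mR=52900/58981 → advance +1; mR−mL=86700/58981 → turn +1·90°
n=4: pose=(3,0,E); sL=25/53, sR=10/17; mL=-25/106, mR=10/17; mL+mR=635/1802 → advance +1; mR−mL=1485/1802 → turn +1·90°
n=5: pose=(4,0,N); sL=200/269, sR=200/461; mL=-100/269, mR=200/461; mL+mR=7700/124009 → advance +1; mR−mL=99900/124009 → turn +1·90°
n=6: pose=(4,1,W); sL=100/97, sR=20/29; mL=-50/97, mR=20/29; mL+mR=490/2813 → advance +1; mR−mL=3390/2813 → turn +1·90°
n=7: pose=(3,1,S); sL=200/349, sR=200/169; mL=-100/349, mR=200/169; mL+mR=52900/58981 → advance +1; mR−mL=86700/58981 → turn +1·90°

0 25/53 10/17 -25/106 10/17 3 0 E
1 200/269 200/461 -100/269 200/461 4 0 N
2 100/97 20/29 -50/97 20/29 4 1 W
3 200/349 200/169 -100/349 200/169 3 1 S
4 25/53 10/17 -25/106 10/17 3 0 E
5 200/269 200/461 -100/269 200/461 4 0 N
6 100/97 20/29 -50/97 20/29 4 1 W
7 200/349 200/169 -100/349 200/169 3 1 S
final 3 0 E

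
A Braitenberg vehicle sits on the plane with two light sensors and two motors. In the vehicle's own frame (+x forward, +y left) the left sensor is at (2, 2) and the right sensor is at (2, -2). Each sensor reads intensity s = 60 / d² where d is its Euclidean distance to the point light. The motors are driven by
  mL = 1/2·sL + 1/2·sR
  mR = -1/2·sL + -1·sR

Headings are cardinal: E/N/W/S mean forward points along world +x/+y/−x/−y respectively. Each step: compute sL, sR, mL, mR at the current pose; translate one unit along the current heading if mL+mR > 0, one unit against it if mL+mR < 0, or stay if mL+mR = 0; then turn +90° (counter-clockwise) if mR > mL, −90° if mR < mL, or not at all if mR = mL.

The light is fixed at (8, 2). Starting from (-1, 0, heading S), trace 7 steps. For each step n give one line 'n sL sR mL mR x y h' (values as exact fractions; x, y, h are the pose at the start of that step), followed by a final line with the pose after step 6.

n=0: pose=(-1,0,S); sL=12/13, sR=60/137; mL=1212/1781, mR=-1602/1781; mL+mR=-30/137 → advance -1; mR−mL=-2814/1781 → turn -1·90°
n=1: pose=(-1,1,W); sL=6/13, sR=30/61; mL=378/793, mR=-573/793; mL+mR=-15/61 → advance -1; mR−mL=-951/793 → turn -1·90°
n=2: pose=(0,1,N); sL=60/101, sR=60/37; mL=4140/3737, mR=-7170/3737; mL+mR=-30/37 → advance -1; mR−mL=-11310/3737 → turn -1·90°
n=3: pose=(0,0,E); sL=5/3, sR=15/13; mL=55/39, mR=-155/78; mL+mR=-15/26 → advance -1; mR−mL=-265/78 → turn -1·90°
n=4: pose=(-1,0,S); sL=12/13, sR=60/137; mL=1212/1781, mR=-1602/1781; mL+mR=-30/137 → advance -1; mR−mL=-2814/1781 → turn -1·90°
n=5: pose=(-1,1,W); sL=6/13, sR=30/61; mL=378/793, mR=-573/793; mL+mR=-15/61 → advance -1; mR−mL=-951/793 → turn -1·90°
n=6: pose=(0,1,N); sL=60/101, sR=60/37; mL=4140/3737, mR=-7170/3737; mL+mR=-30/37 → advance -1; mR−mL=-11310/3737 → turn -1·90°

0 12/13 60/137 1212/1781 -1602/1781 -1 0 S
1 6/13 30/61 378/793 -573/793 -1 1 W
2 60/101 60/37 4140/3737 -7170/3737 0 1 N
3 5/3 15/13 55/39 -155/78 0 0 E
4 12/13 60/137 1212/1781 -1602/1781 -1 0 S
5 6/13 30/61 378/793 -573/793 -1 1 W
6 60/101 60/37 4140/3737 -7170/3737 0 1 N
final 0 0 E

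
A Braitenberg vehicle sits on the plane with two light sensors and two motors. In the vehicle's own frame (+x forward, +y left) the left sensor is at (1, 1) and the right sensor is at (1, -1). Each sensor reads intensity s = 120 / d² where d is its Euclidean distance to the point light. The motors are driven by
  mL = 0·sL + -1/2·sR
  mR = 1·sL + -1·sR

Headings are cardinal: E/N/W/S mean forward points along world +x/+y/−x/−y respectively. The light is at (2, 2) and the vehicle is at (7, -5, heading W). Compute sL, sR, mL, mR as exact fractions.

left sensor world pos  = (6, -6); dL² = 80
right sensor world pos = (6, -4); dR² = 52
sL = 120/80 = 3/2
sR = 120/52 = 30/13
mL = 0·sL + -1/2·sR = -15/13
mR = 1·sL + -1·sR = -21/26

3/2 30/13 -15/13 -21/26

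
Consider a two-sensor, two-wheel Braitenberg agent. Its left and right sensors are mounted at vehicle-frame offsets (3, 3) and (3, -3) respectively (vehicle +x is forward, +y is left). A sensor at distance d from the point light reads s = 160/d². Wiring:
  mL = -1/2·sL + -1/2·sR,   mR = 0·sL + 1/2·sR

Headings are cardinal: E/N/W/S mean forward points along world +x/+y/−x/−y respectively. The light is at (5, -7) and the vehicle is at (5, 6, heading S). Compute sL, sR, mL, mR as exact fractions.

160/109 160/109 -160/109 80/109

left sensor world pos  = (8, 3); dL² = 109
right sensor world pos = (2, 3); dR² = 109
sL = 160/109 = 160/109
sR = 160/109 = 160/109
mL = -1/2·sL + -1/2·sR = -160/109
mR = 0·sL + 1/2·sR = 80/109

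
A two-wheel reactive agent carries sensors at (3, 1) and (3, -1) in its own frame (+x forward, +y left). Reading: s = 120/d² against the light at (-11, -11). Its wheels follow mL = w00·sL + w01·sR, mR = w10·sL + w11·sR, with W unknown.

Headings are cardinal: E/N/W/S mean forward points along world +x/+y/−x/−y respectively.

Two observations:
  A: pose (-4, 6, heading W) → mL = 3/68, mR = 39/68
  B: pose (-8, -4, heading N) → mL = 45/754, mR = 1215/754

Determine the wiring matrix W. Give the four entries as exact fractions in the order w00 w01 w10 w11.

1/2 -1/2 1/2 1

obs A: pose=(-4,6,W) → sL=15/34, sR=6/17, mL=3/68, mR=39/68
obs B: pose=(-8,-4,N) → sL=15/13, sR=30/29, mL=45/754, mR=1215/754
sensor matrix S = [[15/34, 6/17], [15/13, 30/29]]; det S = 315/6409
solve [mL_A; mL_B] = S·[w00; w01] and [mR_A; mR_B] = S·[w10; w11]:
  w00 = 1/2, w01 = -1/2, w10 = 1/2, w11 = 1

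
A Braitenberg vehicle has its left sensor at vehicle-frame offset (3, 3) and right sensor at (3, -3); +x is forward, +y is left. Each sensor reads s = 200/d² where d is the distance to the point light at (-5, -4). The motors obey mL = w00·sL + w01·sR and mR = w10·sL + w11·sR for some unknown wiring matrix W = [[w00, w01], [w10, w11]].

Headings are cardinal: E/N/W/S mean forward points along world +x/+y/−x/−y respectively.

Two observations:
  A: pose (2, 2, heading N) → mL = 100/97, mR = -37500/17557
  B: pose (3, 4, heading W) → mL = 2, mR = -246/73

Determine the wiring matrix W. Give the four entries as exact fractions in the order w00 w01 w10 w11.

1/2 0 -1/2 -1

obs A: pose=(2,2,N) → sL=200/97, sR=200/181, mL=100/97, mR=-37500/17557
obs B: pose=(3,4,W) → sL=4, sR=100/73, mL=2, mR=-246/73
sensor matrix S = [[200/97, 200/181], [4, 100/73]]; det S = -2044800/1281661
solve [mL_A; mL_B] = S·[w00; w01] and [mR_A; mR_B] = S·[w10; w11]:
  w00 = 1/2, w01 = 0, w10 = -1/2, w11 = -1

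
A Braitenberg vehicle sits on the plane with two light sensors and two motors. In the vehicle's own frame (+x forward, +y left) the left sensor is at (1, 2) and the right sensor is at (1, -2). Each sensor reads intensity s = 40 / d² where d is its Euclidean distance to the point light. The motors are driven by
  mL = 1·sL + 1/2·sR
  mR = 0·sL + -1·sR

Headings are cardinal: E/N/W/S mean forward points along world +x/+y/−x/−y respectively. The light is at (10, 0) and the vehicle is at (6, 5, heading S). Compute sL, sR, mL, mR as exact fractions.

left sensor world pos  = (8, 4); dL² = 20
right sensor world pos = (4, 4); dR² = 52
sL = 40/20 = 2
sR = 40/52 = 10/13
mL = 1·sL + 1/2·sR = 31/13
mR = 0·sL + -1·sR = -10/13

2 10/13 31/13 -10/13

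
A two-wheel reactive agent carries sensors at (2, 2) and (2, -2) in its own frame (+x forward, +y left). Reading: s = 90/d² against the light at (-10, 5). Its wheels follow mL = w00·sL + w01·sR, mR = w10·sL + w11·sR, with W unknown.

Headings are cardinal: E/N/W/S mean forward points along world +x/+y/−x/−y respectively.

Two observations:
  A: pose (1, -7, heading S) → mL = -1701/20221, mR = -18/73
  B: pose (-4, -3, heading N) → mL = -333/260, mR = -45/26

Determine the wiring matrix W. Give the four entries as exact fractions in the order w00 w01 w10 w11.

obs A: pose=(1,-7,S) → sL=18/73, sR=90/277, mL=-1701/20221, mR=-18/73
obs B: pose=(-4,-3,N) → sL=45/26, sR=9/10, mL=-333/260, mR=-45/26
sensor matrix S = [[18/73, 90/277], [45/26, 9/10]]; det S = -447444/1314365
solve [mL_A; mL_B] = S·[w00; w01] and [mR_A; mR_B] = S·[w10; w11]:
  w00 = -1, w01 = 1/2, w10 = -1, w11 = 0

-1 1/2 -1 0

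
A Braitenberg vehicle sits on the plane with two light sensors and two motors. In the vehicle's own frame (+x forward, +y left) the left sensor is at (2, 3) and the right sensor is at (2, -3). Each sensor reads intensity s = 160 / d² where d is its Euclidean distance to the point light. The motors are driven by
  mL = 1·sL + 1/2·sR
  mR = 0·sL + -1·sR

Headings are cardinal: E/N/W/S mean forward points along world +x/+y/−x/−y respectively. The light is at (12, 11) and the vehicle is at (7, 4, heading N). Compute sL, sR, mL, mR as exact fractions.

left sensor world pos  = (4, 6); dL² = 89
right sensor world pos = (10, 6); dR² = 29
sL = 160/89 = 160/89
sR = 160/29 = 160/29
mL = 1·sL + 1/2·sR = 11760/2581
mR = 0·sL + -1·sR = -160/29

160/89 160/29 11760/2581 -160/29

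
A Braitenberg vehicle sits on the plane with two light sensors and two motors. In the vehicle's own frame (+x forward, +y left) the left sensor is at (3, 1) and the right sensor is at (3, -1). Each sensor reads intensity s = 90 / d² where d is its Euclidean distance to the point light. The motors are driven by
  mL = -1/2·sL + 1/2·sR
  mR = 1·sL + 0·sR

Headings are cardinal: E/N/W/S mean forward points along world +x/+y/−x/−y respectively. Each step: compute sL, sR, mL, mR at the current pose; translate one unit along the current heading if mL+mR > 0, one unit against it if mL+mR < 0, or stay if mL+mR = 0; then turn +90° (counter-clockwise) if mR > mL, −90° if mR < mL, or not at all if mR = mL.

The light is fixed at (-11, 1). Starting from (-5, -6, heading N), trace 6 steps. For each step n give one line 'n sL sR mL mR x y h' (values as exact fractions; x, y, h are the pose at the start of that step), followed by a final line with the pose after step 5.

0 90/41 18/13 -216/533 90/41 -5 -6 N
1 45/29 45/17 270/493 45/29 -5 -5 W
2 10/13 90/97 100/1261 10/13 -6 -5 S
3 9/10 45/64 -63/640 9/10 -6 -6 E
4 90/41 18/13 -216/533 90/41 -5 -6 N
5 45/29 45/17 270/493 45/29 -5 -5 W
final -6 -5 S

n=0: pose=(-5,-6,N); sL=90/41, sR=18/13; mL=-216/533, mR=90/41; mL+mR=954/533 → advance +1; mR−mL=1386/533 → turn +1·90°
n=1: pose=(-5,-5,W); sL=45/29, sR=45/17; mL=270/493, mR=45/29; mL+mR=1035/493 → advance +1; mR−mL=495/493 → turn +1·90°
n=2: pose=(-6,-5,S); sL=10/13, sR=90/97; mL=100/1261, mR=10/13; mL+mR=1070/1261 → advance +1; mR−mL=870/1261 → turn +1·90°
n=3: pose=(-6,-6,E); sL=9/10, sR=45/64; mL=-63/640, mR=9/10; mL+mR=513/640 → advance +1; mR−mL=639/640 → turn +1·90°
n=4: pose=(-5,-6,N); sL=90/41, sR=18/13; mL=-216/533, mR=90/41; mL+mR=954/533 → advance +1; mR−mL=1386/533 → turn +1·90°
n=5: pose=(-5,-5,W); sL=45/29, sR=45/17; mL=270/493, mR=45/29; mL+mR=1035/493 → advance +1; mR−mL=495/493 → turn +1·90°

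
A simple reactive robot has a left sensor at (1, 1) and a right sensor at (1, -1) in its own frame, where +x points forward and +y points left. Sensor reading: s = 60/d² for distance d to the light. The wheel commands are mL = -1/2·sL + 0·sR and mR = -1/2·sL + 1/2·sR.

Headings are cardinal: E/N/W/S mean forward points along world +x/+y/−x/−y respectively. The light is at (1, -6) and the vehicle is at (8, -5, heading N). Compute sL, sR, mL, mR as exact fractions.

left sensor world pos  = (7, -4); dL² = 40
right sensor world pos = (9, -4); dR² = 68
sL = 60/40 = 3/2
sR = 60/68 = 15/17
mL = -1/2·sL + 0·sR = -3/4
mR = -1/2·sL + 1/2·sR = -21/68

3/2 15/17 -3/4 -21/68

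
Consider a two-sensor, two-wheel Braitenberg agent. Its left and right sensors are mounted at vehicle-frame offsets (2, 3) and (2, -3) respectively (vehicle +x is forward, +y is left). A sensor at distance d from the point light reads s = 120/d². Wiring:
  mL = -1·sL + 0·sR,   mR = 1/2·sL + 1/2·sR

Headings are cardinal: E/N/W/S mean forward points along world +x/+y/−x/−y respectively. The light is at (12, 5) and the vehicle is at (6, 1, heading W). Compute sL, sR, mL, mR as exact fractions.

left sensor world pos  = (4, -2); dL² = 113
right sensor world pos = (4, 4); dR² = 65
sL = 120/113 = 120/113
sR = 120/65 = 24/13
mL = -1·sL + 0·sR = -120/113
mR = 1/2·sL + 1/2·sR = 2136/1469

120/113 24/13 -120/113 2136/1469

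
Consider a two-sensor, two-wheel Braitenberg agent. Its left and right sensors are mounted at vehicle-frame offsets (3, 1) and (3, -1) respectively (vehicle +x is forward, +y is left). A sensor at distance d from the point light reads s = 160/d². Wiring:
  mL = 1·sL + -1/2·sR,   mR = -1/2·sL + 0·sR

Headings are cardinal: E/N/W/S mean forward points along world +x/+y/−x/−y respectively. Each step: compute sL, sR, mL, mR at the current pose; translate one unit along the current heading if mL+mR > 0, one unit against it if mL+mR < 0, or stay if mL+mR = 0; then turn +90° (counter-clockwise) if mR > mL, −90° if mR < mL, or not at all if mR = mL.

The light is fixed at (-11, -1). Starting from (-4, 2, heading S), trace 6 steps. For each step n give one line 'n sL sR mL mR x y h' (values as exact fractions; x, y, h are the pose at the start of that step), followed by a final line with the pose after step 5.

n=0: pose=(-4,2,S); sL=5/2, sR=40/9; mL=5/18, mR=-5/4; mL+mR=-35/36 → advance -1; mR−mL=-55/36 → turn -1·90°
n=1: pose=(-4,3,W); sL=32/5, sR=160/41; mL=912/205, mR=-16/5; mL+mR=256/205 → advance +1; mR−mL=-1568/205 → turn -1·90°
n=2: pose=(-5,3,N); sL=80/37, sR=80/49; mL=2440/1813, mR=-40/37; mL+mR=480/1813 → advance +1; mR−mL=-4400/1813 → turn -1·90°
n=3: pose=(-5,4,E); sL=160/117, sR=160/97; mL=6160/11349, mR=-80/117; mL+mR=-1600/11349 → advance -1; mR−mL=-4640/3783 → turn -1·90°
n=4: pose=(-6,4,S); sL=4, sR=8; mL=0, mR=-2; mL+mR=-2 → advance -1; mR−mL=-2 → turn -1·90°
n=5: pose=(-6,5,W); sL=160/29, sR=160/53; mL=6160/1537, mR=-80/29; mL+mR=1920/1537 → advance +1; mR−mL=-10400/1537 → turn -1·90°

0 5/2 40/9 5/18 -5/4 -4 2 S
1 32/5 160/41 912/205 -16/5 -4 3 W
2 80/37 80/49 2440/1813 -40/37 -5 3 N
3 160/117 160/97 6160/11349 -80/117 -5 4 E
4 4 8 0 -2 -6 4 S
5 160/29 160/53 6160/1537 -80/29 -6 5 W
final -7 5 N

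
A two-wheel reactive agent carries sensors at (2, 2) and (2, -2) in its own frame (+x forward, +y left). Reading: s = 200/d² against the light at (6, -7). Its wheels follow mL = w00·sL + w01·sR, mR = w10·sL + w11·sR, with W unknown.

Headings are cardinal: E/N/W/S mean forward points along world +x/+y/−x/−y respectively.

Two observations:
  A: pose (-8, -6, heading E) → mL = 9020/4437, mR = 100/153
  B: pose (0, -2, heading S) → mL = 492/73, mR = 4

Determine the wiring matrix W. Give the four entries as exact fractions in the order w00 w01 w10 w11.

obs A: pose=(-8,-6,E) → sL=200/153, sR=40/29, mL=9020/4437, mR=100/153
obs B: pose=(0,-2,S) → sL=8, sR=200/73, mL=492/73, mR=4
sensor matrix S = [[200/153, 40/29], [8, 200/73]]; det S = -2414080/323901
solve [mL_A; mL_B] = S·[w00; w01] and [mR_A; mR_B] = S·[w10; w11]:
  w00 = 1/2, w01 = 1, w10 = 1/2, w11 = 0

1/2 1 1/2 0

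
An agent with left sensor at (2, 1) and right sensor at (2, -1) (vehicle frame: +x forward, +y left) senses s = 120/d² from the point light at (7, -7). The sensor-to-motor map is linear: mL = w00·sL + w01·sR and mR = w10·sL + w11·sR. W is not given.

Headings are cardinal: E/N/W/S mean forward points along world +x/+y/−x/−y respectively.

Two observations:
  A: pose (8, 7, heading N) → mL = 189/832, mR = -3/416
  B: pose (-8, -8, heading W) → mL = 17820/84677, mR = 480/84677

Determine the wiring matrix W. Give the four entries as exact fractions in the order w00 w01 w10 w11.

obs A: pose=(8,7,N) → sL=15/32, sR=6/13, mL=189/832, mR=-3/416
obs B: pose=(-8,-8,W) → sL=120/293, sR=120/289, mL=17820/84677, mR=480/84677
sensor matrix S = [[15/32, 6/13], [120/293, 120/289]]; det S = 24705/4403204
solve [mL_A; mL_B] = S·[w00; w01] and [mR_A; mR_B] = S·[w10; w11]:
  w00 = -1/2, w01 = 1, w10 = -1, w11 = 1

-1/2 1 -1 1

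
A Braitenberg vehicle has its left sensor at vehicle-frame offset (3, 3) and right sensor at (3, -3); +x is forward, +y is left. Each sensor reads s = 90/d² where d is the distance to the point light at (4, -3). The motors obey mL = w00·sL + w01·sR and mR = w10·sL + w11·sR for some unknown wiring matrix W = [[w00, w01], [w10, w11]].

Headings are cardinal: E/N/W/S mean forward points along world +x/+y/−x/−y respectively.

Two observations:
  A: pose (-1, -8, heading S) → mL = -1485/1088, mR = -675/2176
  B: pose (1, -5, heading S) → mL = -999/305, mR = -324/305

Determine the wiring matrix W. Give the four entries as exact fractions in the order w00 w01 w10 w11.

-1/2 -1 -1/2 1/2

obs A: pose=(-1,-8,S) → sL=45/34, sR=45/64, mL=-1485/1088, mR=-675/2176
obs B: pose=(1,-5,S) → sL=18/5, sR=90/61, mL=-999/305, mR=-324/305
sensor matrix S = [[45/34, 45/64], [18/5, 90/61]]; det S = -19197/33184
solve [mL_A; mL_B] = S·[w00; w01] and [mR_A; mR_B] = S·[w10; w11]:
  w00 = -1/2, w01 = -1, w10 = -1/2, w11 = 1/2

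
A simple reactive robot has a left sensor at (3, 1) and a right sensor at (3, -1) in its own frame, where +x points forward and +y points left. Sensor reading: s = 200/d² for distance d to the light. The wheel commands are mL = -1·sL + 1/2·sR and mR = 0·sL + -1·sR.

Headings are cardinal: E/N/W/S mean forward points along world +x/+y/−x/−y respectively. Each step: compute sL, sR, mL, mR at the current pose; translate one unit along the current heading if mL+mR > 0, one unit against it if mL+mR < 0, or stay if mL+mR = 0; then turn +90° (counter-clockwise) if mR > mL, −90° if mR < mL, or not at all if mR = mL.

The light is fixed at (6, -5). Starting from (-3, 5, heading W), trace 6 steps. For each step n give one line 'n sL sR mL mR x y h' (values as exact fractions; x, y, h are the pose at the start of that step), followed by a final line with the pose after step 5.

n=0: pose=(-3,5,W); sL=8/9, sR=40/53; mL=-244/477, mR=-40/53; mL+mR=-604/477 → advance -1; mR−mL=-116/477 → turn -1·90°
n=1: pose=(-2,5,N); sL=4/5, sR=100/109; mL=-186/545, mR=-100/109; mL+mR=-686/545 → advance -1; mR−mL=-314/545 → turn -1·90°
n=2: pose=(-2,4,E); sL=8/5, sR=200/89; mL=-212/445, mR=-200/89; mL+mR=-1212/445 → advance -1; mR−mL=-788/445 → turn -1·90°
n=3: pose=(-3,4,S); sL=2, sR=25/17; mL=-43/34, mR=-25/17; mL+mR=-93/34 → advance -1; mR−mL=-7/34 → turn -1·90°
n=4: pose=(-3,5,W); sL=8/9, sR=40/53; mL=-244/477, mR=-40/53; mL+mR=-604/477 → advance -1; mR−mL=-116/477 → turn -1·90°
n=5: pose=(-2,5,N); sL=4/5, sR=100/109; mL=-186/545, mR=-100/109; mL+mR=-686/545 → advance -1; mR−mL=-314/545 → turn -1·90°

0 8/9 40/53 -244/477 -40/53 -3 5 W
1 4/5 100/109 -186/545 -100/109 -2 5 N
2 8/5 200/89 -212/445 -200/89 -2 4 E
3 2 25/17 -43/34 -25/17 -3 4 S
4 8/9 40/53 -244/477 -40/53 -3 5 W
5 4/5 100/109 -186/545 -100/109 -2 5 N
final -2 4 E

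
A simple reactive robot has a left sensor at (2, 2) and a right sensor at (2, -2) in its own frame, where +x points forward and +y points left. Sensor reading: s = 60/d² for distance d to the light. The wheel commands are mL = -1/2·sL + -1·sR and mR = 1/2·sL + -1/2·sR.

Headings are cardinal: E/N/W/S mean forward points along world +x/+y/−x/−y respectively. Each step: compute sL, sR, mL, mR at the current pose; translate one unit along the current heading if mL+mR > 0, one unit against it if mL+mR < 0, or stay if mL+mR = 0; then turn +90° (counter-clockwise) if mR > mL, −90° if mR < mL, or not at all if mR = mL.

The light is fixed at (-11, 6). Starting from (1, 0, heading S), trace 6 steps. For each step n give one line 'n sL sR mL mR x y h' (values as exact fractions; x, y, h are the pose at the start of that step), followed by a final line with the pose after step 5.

0 3/13 15/41 -513/1066 -36/533 1 0 S
1 12/41 12/49 -786/2009 48/2009 1 1 E
2 2/3 30/89 -179/267 44/267 0 1 N
3 12/29 60/97 -2322/2813 -288/2813 0 0 W
4 3/13 15/41 -513/1066 -36/533 1 0 S
5 12/41 12/49 -786/2009 48/2009 1 1 E
final 0 1 N

n=0: pose=(1,0,S); sL=3/13, sR=15/41; mL=-513/1066, mR=-36/533; mL+mR=-45/82 → advance -1; mR−mL=441/1066 → turn +1·90°
n=1: pose=(1,1,E); sL=12/41, sR=12/49; mL=-786/2009, mR=48/2009; mL+mR=-18/49 → advance -1; mR−mL=834/2009 → turn +1·90°
n=2: pose=(0,1,N); sL=2/3, sR=30/89; mL=-179/267, mR=44/267; mL+mR=-45/89 → advance -1; mR−mL=223/267 → turn +1·90°
n=3: pose=(0,0,W); sL=12/29, sR=60/97; mL=-2322/2813, mR=-288/2813; mL+mR=-90/97 → advance -1; mR−mL=2034/2813 → turn +1·90°
n=4: pose=(1,0,S); sL=3/13, sR=15/41; mL=-513/1066, mR=-36/533; mL+mR=-45/82 → advance -1; mR−mL=441/1066 → turn +1·90°
n=5: pose=(1,1,E); sL=12/41, sR=12/49; mL=-786/2009, mR=48/2009; mL+mR=-18/49 → advance -1; mR−mL=834/2009 → turn +1·90°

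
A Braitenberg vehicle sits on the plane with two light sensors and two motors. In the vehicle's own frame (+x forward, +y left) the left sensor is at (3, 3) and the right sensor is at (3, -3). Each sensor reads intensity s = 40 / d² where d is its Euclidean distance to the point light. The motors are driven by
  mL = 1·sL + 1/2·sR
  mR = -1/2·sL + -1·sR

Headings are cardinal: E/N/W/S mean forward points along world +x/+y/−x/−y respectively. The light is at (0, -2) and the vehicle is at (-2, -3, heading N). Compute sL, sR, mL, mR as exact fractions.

40/29 8 156/29 -252/29

left sensor world pos  = (-5, 0); dL² = 29
right sensor world pos = (1, 0); dR² = 5
sL = 40/29 = 40/29
sR = 40/5 = 8
mL = 1·sL + 1/2·sR = 156/29
mR = -1/2·sL + -1·sR = -252/29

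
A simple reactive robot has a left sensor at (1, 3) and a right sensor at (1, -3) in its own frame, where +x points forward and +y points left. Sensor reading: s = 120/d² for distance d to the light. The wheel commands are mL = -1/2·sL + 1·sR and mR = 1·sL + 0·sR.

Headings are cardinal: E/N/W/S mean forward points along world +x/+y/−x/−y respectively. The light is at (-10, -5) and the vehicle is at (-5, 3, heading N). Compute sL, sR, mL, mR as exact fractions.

left sensor world pos  = (-8, 4); dL² = 85
right sensor world pos = (-2, 4); dR² = 145
sL = 120/85 = 24/17
sR = 120/145 = 24/29
mL = -1/2·sL + 1·sR = 60/493
mR = 1·sL + 0·sR = 24/17

24/17 24/29 60/493 24/17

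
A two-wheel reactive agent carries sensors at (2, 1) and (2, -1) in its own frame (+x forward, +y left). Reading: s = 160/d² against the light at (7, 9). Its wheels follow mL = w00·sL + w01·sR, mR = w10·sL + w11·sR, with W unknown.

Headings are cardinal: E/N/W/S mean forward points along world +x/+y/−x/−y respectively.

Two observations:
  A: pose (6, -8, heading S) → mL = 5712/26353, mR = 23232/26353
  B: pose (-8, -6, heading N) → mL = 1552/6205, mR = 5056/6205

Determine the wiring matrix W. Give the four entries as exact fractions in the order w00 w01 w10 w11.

obs A: pose=(6,-8,S) → sL=160/361, sR=32/73, mL=5712/26353, mR=23232/26353
obs B: pose=(-8,-6,N) → sL=32/85, sR=32/73, mL=1552/6205, mR=5056/6205
sensor matrix S = [[160/361, 32/73], [32/85, 32/73]]; det S = 65536/2240005
solve [mL_A; mL_B] = S·[w00; w01] and [mR_A; mR_B] = S·[w10; w11]:
  w00 = -1/2, w01 = 1, w10 = 1, w11 = 1

-1/2 1 1 1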